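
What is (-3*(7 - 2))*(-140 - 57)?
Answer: 2955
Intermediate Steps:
(-3*(7 - 2))*(-140 - 57) = -3*5*(-197) = -15*(-197) = 2955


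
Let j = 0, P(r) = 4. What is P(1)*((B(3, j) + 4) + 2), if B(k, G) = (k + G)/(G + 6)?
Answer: 26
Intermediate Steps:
B(k, G) = (G + k)/(6 + G)
P(1)*((B(3, j) + 4) + 2) = 4*(((0 + 3)/(6 + 0) + 4) + 2) = 4*((3/6 + 4) + 2) = 4*(((⅙)*3 + 4) + 2) = 4*((½ + 4) + 2) = 4*(9/2 + 2) = 4*(13/2) = 26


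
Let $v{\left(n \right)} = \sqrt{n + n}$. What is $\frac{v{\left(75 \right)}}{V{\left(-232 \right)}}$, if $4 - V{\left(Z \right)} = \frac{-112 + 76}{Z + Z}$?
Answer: $\frac{116 \sqrt{6}}{91} \approx 3.1224$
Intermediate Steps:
$V{\left(Z \right)} = 4 + \frac{18}{Z}$ ($V{\left(Z \right)} = 4 - \frac{-112 + 76}{Z + Z} = 4 - - \frac{36}{2 Z} = 4 - - 36 \frac{1}{2 Z} = 4 - - \frac{18}{Z} = 4 + \frac{18}{Z}$)
$v{\left(n \right)} = \sqrt{2} \sqrt{n}$ ($v{\left(n \right)} = \sqrt{2 n} = \sqrt{2} \sqrt{n}$)
$\frac{v{\left(75 \right)}}{V{\left(-232 \right)}} = \frac{\sqrt{2} \sqrt{75}}{4 + \frac{18}{-232}} = \frac{\sqrt{2} \cdot 5 \sqrt{3}}{4 + 18 \left(- \frac{1}{232}\right)} = \frac{5 \sqrt{6}}{4 - \frac{9}{116}} = \frac{5 \sqrt{6}}{\frac{455}{116}} = 5 \sqrt{6} \cdot \frac{116}{455} = \frac{116 \sqrt{6}}{91}$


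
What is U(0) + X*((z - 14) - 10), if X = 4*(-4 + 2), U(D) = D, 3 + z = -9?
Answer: 288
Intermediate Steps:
z = -12 (z = -3 - 9 = -12)
X = -8 (X = 4*(-2) = -8)
U(0) + X*((z - 14) - 10) = 0 - 8*((-12 - 14) - 10) = 0 - 8*(-26 - 10) = 0 - 8*(-36) = 0 + 288 = 288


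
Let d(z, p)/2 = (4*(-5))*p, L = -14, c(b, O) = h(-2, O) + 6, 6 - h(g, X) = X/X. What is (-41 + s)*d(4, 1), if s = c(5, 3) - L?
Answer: 640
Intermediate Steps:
h(g, X) = 5 (h(g, X) = 6 - X/X = 6 - 1*1 = 6 - 1 = 5)
c(b, O) = 11 (c(b, O) = 5 + 6 = 11)
d(z, p) = -40*p (d(z, p) = 2*((4*(-5))*p) = 2*(-20*p) = -40*p)
s = 25 (s = 11 - 1*(-14) = 11 + 14 = 25)
(-41 + s)*d(4, 1) = (-41 + 25)*(-40*1) = -16*(-40) = 640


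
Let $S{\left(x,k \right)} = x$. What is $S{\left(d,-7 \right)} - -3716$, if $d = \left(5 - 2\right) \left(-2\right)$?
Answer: $3710$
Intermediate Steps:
$d = -6$ ($d = 3 \left(-2\right) = -6$)
$S{\left(d,-7 \right)} - -3716 = -6 - -3716 = -6 + 3716 = 3710$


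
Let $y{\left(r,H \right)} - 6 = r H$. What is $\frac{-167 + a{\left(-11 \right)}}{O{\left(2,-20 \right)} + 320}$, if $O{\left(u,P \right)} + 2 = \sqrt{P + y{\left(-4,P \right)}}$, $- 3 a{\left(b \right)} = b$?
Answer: $- \frac{25970}{50529} + \frac{245 \sqrt{66}}{151587} \approx -0.50083$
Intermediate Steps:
$a{\left(b \right)} = - \frac{b}{3}$
$y{\left(r,H \right)} = 6 + H r$ ($y{\left(r,H \right)} = 6 + r H = 6 + H r$)
$O{\left(u,P \right)} = -2 + \sqrt{6 - 3 P}$ ($O{\left(u,P \right)} = -2 + \sqrt{P + \left(6 + P \left(-4\right)\right)} = -2 + \sqrt{P - \left(-6 + 4 P\right)} = -2 + \sqrt{6 - 3 P}$)
$\frac{-167 + a{\left(-11 \right)}}{O{\left(2,-20 \right)} + 320} = \frac{-167 - - \frac{11}{3}}{\left(-2 + \sqrt{6 - -60}\right) + 320} = \frac{-167 + \frac{11}{3}}{\left(-2 + \sqrt{6 + 60}\right) + 320} = - \frac{490}{3 \left(\left(-2 + \sqrt{66}\right) + 320\right)} = - \frac{490}{3 \left(318 + \sqrt{66}\right)}$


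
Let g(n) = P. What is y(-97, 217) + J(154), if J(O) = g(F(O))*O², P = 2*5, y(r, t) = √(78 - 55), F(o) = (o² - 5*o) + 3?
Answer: 237160 + √23 ≈ 2.3716e+5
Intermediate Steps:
F(o) = 3 + o² - 5*o
y(r, t) = √23
P = 10
g(n) = 10
J(O) = 10*O²
y(-97, 217) + J(154) = √23 + 10*154² = √23 + 10*23716 = √23 + 237160 = 237160 + √23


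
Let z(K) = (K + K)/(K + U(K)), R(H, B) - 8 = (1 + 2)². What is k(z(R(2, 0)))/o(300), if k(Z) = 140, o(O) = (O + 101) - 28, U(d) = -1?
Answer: 140/373 ≈ 0.37534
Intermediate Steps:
R(H, B) = 17 (R(H, B) = 8 + (1 + 2)² = 8 + 3² = 8 + 9 = 17)
o(O) = 73 + O (o(O) = (101 + O) - 28 = 73 + O)
z(K) = 2*K/(-1 + K) (z(K) = (K + K)/(K - 1) = (2*K)/(-1 + K) = 2*K/(-1 + K))
k(z(R(2, 0)))/o(300) = 140/(73 + 300) = 140/373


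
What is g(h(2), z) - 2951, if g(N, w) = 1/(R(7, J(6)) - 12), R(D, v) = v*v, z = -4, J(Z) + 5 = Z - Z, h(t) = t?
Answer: -38362/13 ≈ -2950.9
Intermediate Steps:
J(Z) = -5 (J(Z) = -5 + (Z - Z) = -5 + 0 = -5)
R(D, v) = v²
g(N, w) = 1/13 (g(N, w) = 1/((-5)² - 12) = 1/(25 - 12) = 1/13)
g(h(2), z) - 2951 = 1/13 - 2951 = -38362/13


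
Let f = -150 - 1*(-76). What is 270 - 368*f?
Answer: 27502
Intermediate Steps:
f = -74 (f = -150 + 76 = -74)
270 - 368*f = 270 - 368*(-74) = 270 + 27232 = 27502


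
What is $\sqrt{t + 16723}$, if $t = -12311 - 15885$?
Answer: $i \sqrt{11473} \approx 107.11 i$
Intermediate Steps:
$t = -28196$ ($t = -12311 - 15885 = -28196$)
$\sqrt{t + 16723} = \sqrt{-28196 + 16723} = \sqrt{-11473} = i \sqrt{11473}$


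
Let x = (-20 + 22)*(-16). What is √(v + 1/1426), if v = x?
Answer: I*√65069806/1426 ≈ 5.6568*I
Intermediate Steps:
x = -32 (x = 2*(-16) = -32)
v = -32
√(v + 1/1426) = √(-32 + 1/1426) = √(-45631/1426) = I*√65069806/1426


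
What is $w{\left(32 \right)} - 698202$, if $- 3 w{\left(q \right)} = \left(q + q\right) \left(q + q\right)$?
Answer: $- \frac{2098702}{3} \approx -6.9957 \cdot 10^{5}$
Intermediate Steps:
$w{\left(q \right)} = - \frac{4 q^{2}}{3}$ ($w{\left(q \right)} = - \frac{\left(q + q\right) \left(q + q\right)}{3} = - \frac{2 q 2 q}{3} = - \frac{4 q^{2}}{3}$)
$w{\left(32 \right)} - 698202 = - \frac{4 \cdot 32^{2}}{3} - 698202 = \left(- \frac{4}{3}\right) 1024 - 698202 = - \frac{4096}{3} - 698202 = - \frac{2098702}{3}$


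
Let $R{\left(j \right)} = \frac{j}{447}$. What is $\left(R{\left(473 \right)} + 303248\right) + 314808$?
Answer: $\frac{276271505}{447} \approx 6.1806 \cdot 10^{5}$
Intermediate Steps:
$R{\left(j \right)} = \frac{j}{447}$ ($R{\left(j \right)} = j \frac{1}{447} = \frac{j}{447}$)
$\left(R{\left(473 \right)} + 303248\right) + 314808 = \left(\frac{1}{447} \cdot 473 + 303248\right) + 314808 = \left(\frac{473}{447} + 303248\right) + 314808 = \frac{135552329}{447} + 314808 = \frac{276271505}{447}$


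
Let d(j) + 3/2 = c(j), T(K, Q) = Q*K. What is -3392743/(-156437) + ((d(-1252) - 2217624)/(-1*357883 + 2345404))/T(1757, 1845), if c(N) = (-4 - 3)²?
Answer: 43718052770352553129/2015808780616474410 ≈ 21.688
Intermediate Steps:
T(K, Q) = K*Q
c(N) = 49 (c(N) = (-7)² = 49)
d(j) = 95/2 (d(j) = -3/2 + 49 = 95/2)
-3392743/(-156437) + ((d(-1252) - 2217624)/(-1*357883 + 2345404))/T(1757, 1845) = -3392743/(-156437) + ((95/2 - 2217624)/(-1*357883 + 2345404))/((1757*1845)) = -3392743*(-1/156437) - 4435153/(2*(-357883 + 2345404))/3241665 = 3392743/156437 - 4435153/2/1987521*(1/3241665) = 3392743/156437 - 4435153/2*1/1987521*(1/3241665) = 3392743/156437 - 4435153/3975042*1/3241665 = 3392743/156437 - 4435153/12885754524930 = 43718052770352553129/2015808780616474410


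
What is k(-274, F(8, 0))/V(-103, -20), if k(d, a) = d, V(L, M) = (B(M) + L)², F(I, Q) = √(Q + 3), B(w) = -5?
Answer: -137/5832 ≈ -0.023491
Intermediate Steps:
F(I, Q) = √(3 + Q)
V(L, M) = (-5 + L)²
k(-274, F(8, 0))/V(-103, -20) = -274/(-5 - 103)² = -274/((-108)²) = -274/11664 = -274*1/11664 = -137/5832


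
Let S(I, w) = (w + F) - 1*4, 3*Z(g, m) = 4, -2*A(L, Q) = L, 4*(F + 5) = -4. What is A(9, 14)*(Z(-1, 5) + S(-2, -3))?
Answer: 105/2 ≈ 52.500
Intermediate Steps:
F = -6 (F = -5 + (¼)*(-4) = -5 - 1 = -6)
A(L, Q) = -L/2
Z(g, m) = 4/3 (Z(g, m) = (⅓)*4 = 4/3)
S(I, w) = -10 + w (S(I, w) = (w - 6) - 1*4 = (-6 + w) - 4 = -10 + w)
A(9, 14)*(Z(-1, 5) + S(-2, -3)) = (-½*9)*(4/3 + (-10 - 3)) = -9*(4/3 - 13)/2 = -9/2*(-35/3) = 105/2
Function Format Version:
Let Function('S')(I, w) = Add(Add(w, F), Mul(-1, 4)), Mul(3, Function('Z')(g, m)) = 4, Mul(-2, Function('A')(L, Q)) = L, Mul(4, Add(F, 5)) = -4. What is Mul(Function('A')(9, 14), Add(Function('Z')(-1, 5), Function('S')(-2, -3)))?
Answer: Rational(105, 2) ≈ 52.500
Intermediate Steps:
F = -6 (F = Add(-5, Mul(Rational(1, 4), -4)) = Add(-5, -1) = -6)
Function('A')(L, Q) = Mul(Rational(-1, 2), L)
Function('Z')(g, m) = Rational(4, 3) (Function('Z')(g, m) = Mul(Rational(1, 3), 4) = Rational(4, 3))
Function('S')(I, w) = Add(-10, w) (Function('S')(I, w) = Add(Add(w, -6), Mul(-1, 4)) = Add(Add(-6, w), -4) = Add(-10, w))
Mul(Function('A')(9, 14), Add(Function('Z')(-1, 5), Function('S')(-2, -3))) = Mul(Mul(Rational(-1, 2), 9), Add(Rational(4, 3), Add(-10, -3))) = Mul(Rational(-9, 2), Add(Rational(4, 3), -13)) = Mul(Rational(-9, 2), Rational(-35, 3)) = Rational(105, 2)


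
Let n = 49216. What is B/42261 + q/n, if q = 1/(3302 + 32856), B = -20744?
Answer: -36915029300971/75205652481408 ≈ -0.49085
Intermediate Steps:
q = 1/36158 ≈ 2.7656e-5
B/42261 + q/n = -20744/42261 + (1/36158)/49216 = -20744*1/42261 + (1/36158)*(1/49216) = -20744/42261 + 1/1779552128 = -36915029300971/75205652481408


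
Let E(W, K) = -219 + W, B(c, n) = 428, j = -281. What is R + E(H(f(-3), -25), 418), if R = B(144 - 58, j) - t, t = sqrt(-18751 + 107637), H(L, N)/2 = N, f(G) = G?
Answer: 159 - 7*sqrt(1814) ≈ -139.14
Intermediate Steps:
H(L, N) = 2*N
t = 7*sqrt(1814) (t = sqrt(88886) = 7*sqrt(1814) ≈ 298.14)
R = 428 - 7*sqrt(1814) ≈ 129.86
R + E(H(f(-3), -25), 418) = (428 - 7*sqrt(1814)) + (-219 + 2*(-25)) = (428 - 7*sqrt(1814)) + (-219 - 50) = (428 - 7*sqrt(1814)) - 269 = 159 - 7*sqrt(1814)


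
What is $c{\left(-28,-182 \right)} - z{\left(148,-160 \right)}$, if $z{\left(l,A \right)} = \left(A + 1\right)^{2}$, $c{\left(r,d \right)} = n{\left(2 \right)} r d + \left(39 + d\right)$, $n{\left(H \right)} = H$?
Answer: $-15232$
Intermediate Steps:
$c{\left(r,d \right)} = 39 + d + 2 d r$ ($c{\left(r,d \right)} = 2 r d + \left(39 + d\right) = 2 d r + \left(39 + d\right) = 39 + d + 2 d r$)
$z{\left(l,A \right)} = \left(1 + A\right)^{2}$
$c{\left(-28,-182 \right)} - z{\left(148,-160 \right)} = \left(39 - 182 + 2 \left(-182\right) \left(-28\right)\right) - \left(1 - 160\right)^{2} = \left(39 - 182 + 10192\right) - \left(-159\right)^{2} = 10049 - 25281 = -15232$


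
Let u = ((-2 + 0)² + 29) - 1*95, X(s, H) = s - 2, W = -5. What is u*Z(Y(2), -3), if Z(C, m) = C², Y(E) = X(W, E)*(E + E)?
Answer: -48608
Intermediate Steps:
X(s, H) = -2 + s
Y(E) = -14*E (Y(E) = (-2 - 5)*(E + E) = -14*E)
u = -62 (u = ((-2)² + 29) - 95 = (4 + 29) - 95 = 33 - 95 = -62)
u*Z(Y(2), -3) = -62*(-14*2)² = -62*(-28)² = -62*784 = -48608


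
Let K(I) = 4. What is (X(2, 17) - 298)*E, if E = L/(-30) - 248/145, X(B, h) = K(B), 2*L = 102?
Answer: 145383/145 ≈ 1002.6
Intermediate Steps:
L = 51 (L = (½)*102 = 51)
X(B, h) = 4
E = -989/290 (E = 51/(-30) - 248/145 = 51*(-1/30) - 248*1/145 = -17/10 - 248/145 = -989/290 ≈ -3.4103)
(X(2, 17) - 298)*E = (4 - 298)*(-989/290) = -294*(-989/290) = 145383/145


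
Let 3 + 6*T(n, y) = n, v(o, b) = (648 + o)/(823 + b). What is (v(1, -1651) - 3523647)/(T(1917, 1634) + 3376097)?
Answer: -2917580365/2795672448 ≈ -1.0436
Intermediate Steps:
v(o, b) = (648 + o)/(823 + b)
T(n, y) = -½ + n/6
(v(1, -1651) - 3523647)/(T(1917, 1634) + 3376097) = ((648 + 1)/(823 - 1651) - 3523647)/((-½ + (⅙)*1917) + 3376097) = (649/(-828) - 3523647)/((-½ + 639/2) + 3376097) = (-1/828*649 - 3523647)/(319 + 3376097) = (-649/828 - 3523647)/3376416 = -2917580365/828*1/3376416 = -2917580365/2795672448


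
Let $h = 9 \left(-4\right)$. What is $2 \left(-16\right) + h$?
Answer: $-68$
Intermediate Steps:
$h = -36$
$2 \left(-16\right) + h = 2 \left(-16\right) - 36 = -32 - 36 = -68$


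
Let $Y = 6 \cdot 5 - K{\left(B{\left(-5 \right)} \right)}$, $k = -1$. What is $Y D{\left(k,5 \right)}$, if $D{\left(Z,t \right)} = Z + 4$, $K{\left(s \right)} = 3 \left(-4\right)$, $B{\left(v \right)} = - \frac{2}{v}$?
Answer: $126$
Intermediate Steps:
$K{\left(s \right)} = -12$
$D{\left(Z,t \right)} = 4 + Z$
$Y = 42$ ($Y = 6 \cdot 5 - -12 = 30 + 12 = 42$)
$Y D{\left(k,5 \right)} = 42 \left(4 - 1\right) = 42 \cdot 3 = 126$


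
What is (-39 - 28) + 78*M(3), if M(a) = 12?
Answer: 869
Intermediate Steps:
(-39 - 28) + 78*M(3) = (-39 - 28) + 78*12 = -67 + 936 = 869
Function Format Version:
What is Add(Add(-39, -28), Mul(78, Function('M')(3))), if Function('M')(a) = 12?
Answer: 869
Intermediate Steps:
Add(Add(-39, -28), Mul(78, Function('M')(3))) = Add(Add(-39, -28), Mul(78, 12)) = Add(-67, 936) = 869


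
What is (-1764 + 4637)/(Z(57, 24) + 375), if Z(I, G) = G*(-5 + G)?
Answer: 2873/831 ≈ 3.4573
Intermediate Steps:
(-1764 + 4637)/(Z(57, 24) + 375) = (-1764 + 4637)/(24*(-5 + 24) + 375) = 2873/(24*19 + 375) = 2873/(456 + 375) = 2873/831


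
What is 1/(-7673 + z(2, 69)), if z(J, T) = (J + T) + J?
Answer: -1/7600 ≈ -0.00013158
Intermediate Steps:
z(J, T) = T + 2*J
1/(-7673 + z(2, 69)) = 1/(-7673 + (69 + 2*2)) = 1/(-7673 + (69 + 4)) = 1/(-7673 + 73) = 1/(-7600) = -1/7600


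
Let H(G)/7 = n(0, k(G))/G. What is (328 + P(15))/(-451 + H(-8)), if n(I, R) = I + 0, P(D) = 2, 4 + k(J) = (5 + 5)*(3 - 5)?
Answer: -30/41 ≈ -0.73171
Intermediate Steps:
k(J) = -24 (k(J) = -4 + (5 + 5)*(3 - 5) = -4 + 10*(-2) = -4 - 20 = -24)
n(I, R) = I
H(G) = 0 (H(G) = 7*(0/G) = 7*0 = 0)
(328 + P(15))/(-451 + H(-8)) = (328 + 2)/(-451 + 0) = 330/(-451) = 330*(-1/451) = -30/41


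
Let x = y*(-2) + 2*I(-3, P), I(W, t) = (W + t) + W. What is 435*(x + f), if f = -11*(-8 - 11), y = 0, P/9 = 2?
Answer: 101355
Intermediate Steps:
P = 18 (P = 9*2 = 18)
I(W, t) = t + 2*W
x = 24 (x = 0*(-2) + 2*(18 + 2*(-3)) = 0 + 2*(18 - 6) = 0 + 2*12 = 0 + 24 = 24)
f = 209 (f = -11*(-19) = 209)
435*(x + f) = 435*(24 + 209) = 435*233 = 101355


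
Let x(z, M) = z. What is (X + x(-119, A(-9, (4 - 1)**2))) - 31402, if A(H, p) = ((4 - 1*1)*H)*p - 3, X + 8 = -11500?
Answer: -43029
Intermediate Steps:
X = -11508 (X = -8 - 11500 = -11508)
A(H, p) = -3 + 3*H*p (A(H, p) = ((4 - 1)*H)*p - 3 = (3*H)*p - 3 = 3*H*p - 3 = -3 + 3*H*p)
(X + x(-119, A(-9, (4 - 1)**2))) - 31402 = (-11508 - 119) - 31402 = -11627 - 31402 = -43029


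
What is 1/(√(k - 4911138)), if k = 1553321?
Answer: -I*√3357817/3357817 ≈ -0.00054572*I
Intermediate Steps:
1/(√(k - 4911138)) = 1/(√(1553321 - 4911138)) = 1/(√(-3357817)) = 1/(I*√3357817) = -I*√3357817/3357817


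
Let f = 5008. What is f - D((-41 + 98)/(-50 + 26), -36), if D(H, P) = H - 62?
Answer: 40579/8 ≈ 5072.4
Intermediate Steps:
D(H, P) = -62 + H
f - D((-41 + 98)/(-50 + 26), -36) = 5008 - (-62 + (-41 + 98)/(-50 + 26)) = 5008 - (-62 + 57/(-24)) = 5008 - (-62 + 57*(-1/24)) = 5008 - (-62 - 19/8) = 5008 - 1*(-515/8) = 5008 + 515/8 = 40579/8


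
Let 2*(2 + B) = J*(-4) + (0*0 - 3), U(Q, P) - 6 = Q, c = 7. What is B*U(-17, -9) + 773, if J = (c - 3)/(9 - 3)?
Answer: 4957/6 ≈ 826.17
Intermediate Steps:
U(Q, P) = 6 + Q
J = ⅔ (J = (7 - 3)/(9 - 3) = 4/6 = 4*(⅙) = ⅔ ≈ 0.66667)
B = -29/6 (B = -2 + ((⅔)*(-4) + (0*0 - 3))/2 = -2 + (-8/3 + (0 - 3))/2 = -2 + (-8/3 - 3)/2 = -2 + (½)*(-17/3) = -2 - 17/6 = -29/6 ≈ -4.8333)
B*U(-17, -9) + 773 = -29*(6 - 17)/6 + 773 = -29/6*(-11) + 773 = 319/6 + 773 = 4957/6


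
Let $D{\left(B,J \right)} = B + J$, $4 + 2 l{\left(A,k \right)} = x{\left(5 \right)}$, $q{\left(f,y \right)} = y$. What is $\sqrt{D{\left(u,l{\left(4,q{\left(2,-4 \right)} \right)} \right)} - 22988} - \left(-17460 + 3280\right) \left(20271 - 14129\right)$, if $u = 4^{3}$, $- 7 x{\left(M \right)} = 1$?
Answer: $87093560 + \frac{i \sqrt{4493510}}{14} \approx 8.7094 \cdot 10^{7} + 151.41 i$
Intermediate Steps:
$x{\left(M \right)} = - \frac{1}{7}$ ($x{\left(M \right)} = \left(- \frac{1}{7}\right) 1 = - \frac{1}{7}$)
$l{\left(A,k \right)} = - \frac{29}{14}$ ($l{\left(A,k \right)} = -2 + \frac{1}{2} \left(- \frac{1}{7}\right) = -2 - \frac{1}{14} = - \frac{29}{14}$)
$u = 64$
$\sqrt{D{\left(u,l{\left(4,q{\left(2,-4 \right)} \right)} \right)} - 22988} - \left(-17460 + 3280\right) \left(20271 - 14129\right) = \sqrt{\left(64 - \frac{29}{14}\right) - 22988} - \left(-17460 + 3280\right) \left(20271 - 14129\right) = \sqrt{\frac{867}{14} - 22988} - \left(-14180\right) 6142 = \sqrt{- \frac{320965}{14}} - -87093560 = \frac{i \sqrt{4493510}}{14} + 87093560 = 87093560 + \frac{i \sqrt{4493510}}{14}$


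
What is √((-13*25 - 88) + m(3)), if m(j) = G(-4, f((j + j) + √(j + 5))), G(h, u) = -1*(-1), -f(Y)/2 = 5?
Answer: 2*I*√103 ≈ 20.298*I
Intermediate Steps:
f(Y) = -10 (f(Y) = -2*5 = -10)
G(h, u) = 1
m(j) = 1
√((-13*25 - 88) + m(3)) = √((-13*25 - 88) + 1) = √((-325 - 88) + 1) = √(-413 + 1) = √(-412) = 2*I*√103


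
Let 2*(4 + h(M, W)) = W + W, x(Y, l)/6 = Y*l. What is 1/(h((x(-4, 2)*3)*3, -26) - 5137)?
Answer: -1/5167 ≈ -0.00019354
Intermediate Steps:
x(Y, l) = 6*Y*l (x(Y, l) = 6*(Y*l) = 6*Y*l)
h(M, W) = -4 + W (h(M, W) = -4 + (W + W)/2 = -4 + (2*W)/2 = -4 + W)
1/(h((x(-4, 2)*3)*3, -26) - 5137) = 1/((-4 - 26) - 5137) = 1/(-30 - 5137) = 1/(-5167) = -1/5167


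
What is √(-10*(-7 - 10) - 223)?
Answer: I*√53 ≈ 7.2801*I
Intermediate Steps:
√(-10*(-7 - 10) - 223) = √(-10*(-17) - 223) = √(170 - 223) = √(-53) = I*√53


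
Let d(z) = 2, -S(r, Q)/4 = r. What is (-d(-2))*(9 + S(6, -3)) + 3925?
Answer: 3955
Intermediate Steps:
S(r, Q) = -4*r
(-d(-2))*(9 + S(6, -3)) + 3925 = (-1*2)*(9 - 4*6) + 3925 = -2*(9 - 24) + 3925 = -2*(-15) + 3925 = 30 + 3925 = 3955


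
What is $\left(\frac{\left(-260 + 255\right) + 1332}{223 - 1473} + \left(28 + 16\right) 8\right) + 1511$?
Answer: $\frac{2327423}{1250} \approx 1861.9$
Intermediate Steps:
$\left(\frac{\left(-260 + 255\right) + 1332}{223 - 1473} + \left(28 + 16\right) 8\right) + 1511 = \left(\frac{-5 + 1332}{-1250} + 44 \cdot 8\right) + 1511 = \left(1327 \left(- \frac{1}{1250}\right) + 352\right) + 1511 = \left(- \frac{1327}{1250} + 352\right) + 1511 = \frac{438673}{1250} + 1511 = \frac{2327423}{1250}$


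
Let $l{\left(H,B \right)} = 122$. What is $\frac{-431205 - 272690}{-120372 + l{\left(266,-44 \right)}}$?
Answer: $\frac{140779}{24050} \approx 5.8536$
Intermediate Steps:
$\frac{-431205 - 272690}{-120372 + l{\left(266,-44 \right)}} = \frac{-431205 - 272690}{-120372 + 122} = - \frac{703895}{-120250} = \left(-703895\right) \left(- \frac{1}{120250}\right) = \frac{140779}{24050}$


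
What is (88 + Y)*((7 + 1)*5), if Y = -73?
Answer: 600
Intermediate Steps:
(88 + Y)*((7 + 1)*5) = (88 - 73)*((7 + 1)*5) = 15*(8*5) = 15*40 = 600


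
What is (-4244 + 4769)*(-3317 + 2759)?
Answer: -292950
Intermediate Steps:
(-4244 + 4769)*(-3317 + 2759) = 525*(-558) = -292950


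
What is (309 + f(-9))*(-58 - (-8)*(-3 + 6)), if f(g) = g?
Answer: -10200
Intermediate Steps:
(309 + f(-9))*(-58 - (-8)*(-3 + 6)) = (309 - 9)*(-58 - (-8)*(-3 + 6)) = 300*(-58 - (-8)*3) = 300*(-58 - 4*(-6)) = 300*(-58 + 24) = 300*(-34) = -10200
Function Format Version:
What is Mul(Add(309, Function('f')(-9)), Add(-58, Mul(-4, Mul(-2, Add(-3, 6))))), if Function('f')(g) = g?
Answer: -10200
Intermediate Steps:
Mul(Add(309, Function('f')(-9)), Add(-58, Mul(-4, Mul(-2, Add(-3, 6))))) = Mul(Add(309, -9), Add(-58, Mul(-4, Mul(-2, Add(-3, 6))))) = Mul(300, Add(-58, Mul(-4, Mul(-2, 3)))) = Mul(300, Add(-58, Mul(-4, -6))) = Mul(300, Add(-58, 24)) = Mul(300, -34) = -10200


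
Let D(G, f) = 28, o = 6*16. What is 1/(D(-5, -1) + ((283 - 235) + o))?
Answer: 1/172 ≈ 0.0058140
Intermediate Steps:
o = 96
1/(D(-5, -1) + ((283 - 235) + o)) = 1/(28 + ((283 - 235) + 96)) = 1/(28 + (48 + 96)) = 1/(28 + 144) = 1/172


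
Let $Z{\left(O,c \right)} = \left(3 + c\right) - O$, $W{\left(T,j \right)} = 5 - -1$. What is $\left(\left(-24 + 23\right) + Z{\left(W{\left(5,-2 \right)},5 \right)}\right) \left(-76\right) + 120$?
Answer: $44$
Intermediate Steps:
$W{\left(T,j \right)} = 6$ ($W{\left(T,j \right)} = 5 + 1 = 6$)
$Z{\left(O,c \right)} = 3 + c - O$
$\left(\left(-24 + 23\right) + Z{\left(W{\left(5,-2 \right)},5 \right)}\right) \left(-76\right) + 120 = \left(\left(-24 + 23\right) + \left(3 + 5 - 6\right)\right) \left(-76\right) + 120 = \left(-1 + \left(3 + 5 - 6\right)\right) \left(-76\right) + 120 = \left(-1 + 2\right) \left(-76\right) + 120 = 1 \left(-76\right) + 120 = -76 + 120 = 44$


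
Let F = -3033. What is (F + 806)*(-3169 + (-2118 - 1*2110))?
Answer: 16473119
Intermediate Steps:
(F + 806)*(-3169 + (-2118 - 1*2110)) = (-3033 + 806)*(-3169 + (-2118 - 1*2110)) = -2227*(-3169 + (-2118 - 2110)) = -2227*(-3169 - 4228) = -2227*(-7397) = 16473119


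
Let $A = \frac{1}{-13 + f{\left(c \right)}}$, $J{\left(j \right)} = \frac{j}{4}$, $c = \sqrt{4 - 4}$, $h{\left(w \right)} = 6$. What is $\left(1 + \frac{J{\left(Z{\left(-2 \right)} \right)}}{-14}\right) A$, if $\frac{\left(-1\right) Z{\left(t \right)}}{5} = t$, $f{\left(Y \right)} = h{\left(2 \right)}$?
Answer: $- \frac{23}{196} \approx -0.11735$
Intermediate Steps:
$c = 0$ ($c = \sqrt{0} = 0$)
$f{\left(Y \right)} = 6$
$Z{\left(t \right)} = - 5 t$
$J{\left(j \right)} = \frac{j}{4}$ ($J{\left(j \right)} = j \frac{1}{4} = \frac{j}{4}$)
$A = - \frac{1}{7}$ ($A = \frac{1}{-13 + 6} = \frac{1}{-7} = - \frac{1}{7} \approx -0.14286$)
$\left(1 + \frac{J{\left(Z{\left(-2 \right)} \right)}}{-14}\right) A = \left(1 + \frac{\frac{1}{4} \left(\left(-5\right) \left(-2\right)\right)}{-14}\right) \left(- \frac{1}{7}\right) = \left(1 + \frac{1}{4} \cdot 10 \left(- \frac{1}{14}\right)\right) \left(- \frac{1}{7}\right) = \left(1 + \frac{5}{2} \left(- \frac{1}{14}\right)\right) \left(- \frac{1}{7}\right) = \left(1 - \frac{5}{28}\right) \left(- \frac{1}{7}\right) = \frac{23}{28} \left(- \frac{1}{7}\right) = - \frac{23}{196}$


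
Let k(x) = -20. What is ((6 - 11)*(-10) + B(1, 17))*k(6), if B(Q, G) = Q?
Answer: -1020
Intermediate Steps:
((6 - 11)*(-10) + B(1, 17))*k(6) = ((6 - 11)*(-10) + 1)*(-20) = (-5*(-10) + 1)*(-20) = (50 + 1)*(-20) = 51*(-20) = -1020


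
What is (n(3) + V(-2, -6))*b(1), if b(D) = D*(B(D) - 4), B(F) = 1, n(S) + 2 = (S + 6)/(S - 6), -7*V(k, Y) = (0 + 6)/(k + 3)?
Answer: 123/7 ≈ 17.571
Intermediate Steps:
V(k, Y) = -6/(7*(3 + k)) (V(k, Y) = -(0 + 6)/(7*(k + 3)) = -6/(7*(3 + k)))
n(S) = -2 + (6 + S)/(-6 + S) (n(S) = -2 + (S + 6)/(S - 6) = -2 + (6 + S)/(-6 + S))
b(D) = -3*D (b(D) = D*(1 - 4) = D*(-3) = -3*D)
(n(3) + V(-2, -6))*b(1) = ((18 - 1*3)/(-6 + 3) - 6/(21 + 7*(-2)))*(-3*1) = ((18 - 3)/(-3) - 6/(21 - 14))*(-3) = (-1/3*15 - 6/7)*(-3) = (-5 - 6*1/7)*(-3) = (-5 - 6/7)*(-3) = -41/7*(-3) = 123/7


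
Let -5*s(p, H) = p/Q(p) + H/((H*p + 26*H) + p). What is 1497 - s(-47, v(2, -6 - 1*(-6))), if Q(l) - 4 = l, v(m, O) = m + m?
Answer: 8433798/5633 ≈ 1497.2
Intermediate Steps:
v(m, O) = 2*m
Q(l) = 4 + l
s(p, H) = -H/(5*(p + 26*H + H*p)) - p/(5*(4 + p)) (s(p, H) = -(p/(4 + p) + H/((H*p + 26*H) + p))/5 = -(p/(4 + p) + H/((26*H + H*p) + p))/5 = -(p/(4 + p) + H/(p + 26*H + H*p))/5 = -(H/(p + 26*H + H*p) + p/(4 + p))/5 = -H/(5*(p + 26*H + H*p)) - p/(5*(4 + p)))
1497 - s(-47, v(2, -6 - 1*(-6))) = 1497 - (-1*(-47)² - 1*2*2*(-47)² - 2*2*(4 - 47) - 26*2*2*(-47))/(5*(4 - 47)*(-47 + 26*(2*2) + (2*2)*(-47))) = 1497 - (-1*2209 - 1*4*2209 - 1*4*(-43) - 26*4*(-47))/(5*(-43)*(-47 + 26*4 + 4*(-47))) = 1497 - (-1)*(-2209 - 8836 + 172 + 4888)/(5*43*(-47 + 104 - 188)) = 1497 - (-1)*(-5985)/(5*43*(-131)) = 1497 - (-1)*(-1)*(-5985)/(5*43*131) = 1497 - 1*(-1197/5633) = 1497 + 1197/5633 = 8433798/5633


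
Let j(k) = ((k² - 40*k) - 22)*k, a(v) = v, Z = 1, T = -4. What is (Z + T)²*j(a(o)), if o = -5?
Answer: -9135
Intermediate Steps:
j(k) = k*(-22 + k² - 40*k) (j(k) = (-22 + k² - 40*k)*k = k*(-22 + k² - 40*k))
(Z + T)²*j(a(o)) = (1 - 4)²*(-5*(-22 + (-5)² - 40*(-5))) = (-3)²*(-5*(-22 + 25 + 200)) = 9*(-5*203) = 9*(-1015) = -9135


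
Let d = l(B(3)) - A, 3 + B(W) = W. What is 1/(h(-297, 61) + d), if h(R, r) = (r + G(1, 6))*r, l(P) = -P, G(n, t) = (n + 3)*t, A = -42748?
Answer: 1/47933 ≈ 2.0862e-5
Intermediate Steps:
G(n, t) = t*(3 + n) (G(n, t) = (3 + n)*t = t*(3 + n))
B(W) = -3 + W
h(R, r) = r*(24 + r) (h(R, r) = (r + 6*(3 + 1))*r = (r + 6*4)*r = (r + 24)*r = (24 + r)*r = r*(24 + r))
d = 42748 (d = -(-3 + 3) - 1*(-42748) = -1*0 + 42748 = 0 + 42748 = 42748)
1/(h(-297, 61) + d) = 1/(61*(24 + 61) + 42748) = 1/(61*85 + 42748) = 1/(5185 + 42748) = 1/47933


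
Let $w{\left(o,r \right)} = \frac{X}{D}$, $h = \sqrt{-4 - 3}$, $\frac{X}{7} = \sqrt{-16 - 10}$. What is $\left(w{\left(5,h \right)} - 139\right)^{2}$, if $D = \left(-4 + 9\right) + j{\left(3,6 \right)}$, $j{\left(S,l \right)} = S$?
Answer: $\frac{617635}{32} - \frac{973 i \sqrt{26}}{4} \approx 19301.0 - 1240.3 i$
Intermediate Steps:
$X = 7 i \sqrt{26}$ ($X = 7 \sqrt{-16 - 10} = 7 \sqrt{-26} = 7 i \sqrt{26} \approx 35.693 i$)
$D = 8$ ($D = \left(-4 + 9\right) + 3 = 5 + 3 = 8$)
$h = i \sqrt{7}$ ($h = \sqrt{-7} = i \sqrt{7} \approx 2.6458 i$)
$w{\left(o,r \right)} = \frac{7 i \sqrt{26}}{8}$
$\left(w{\left(5,h \right)} - 139\right)^{2} = \left(\frac{7 i \sqrt{26}}{8} - 139\right)^{2} = \left(-139 + \frac{7 i \sqrt{26}}{8}\right)^{2}$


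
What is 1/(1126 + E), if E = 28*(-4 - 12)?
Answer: 1/678 ≈ 0.0014749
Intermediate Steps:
E = -448 (E = 28*(-16) = -448)
1/(1126 + E) = 1/(1126 - 448) = 1/678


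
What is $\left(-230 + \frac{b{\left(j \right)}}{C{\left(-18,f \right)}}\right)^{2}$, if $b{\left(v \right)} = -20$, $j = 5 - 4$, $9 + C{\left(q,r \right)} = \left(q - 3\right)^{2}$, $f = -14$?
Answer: $\frac{617274025}{11664} \approx 52921.0$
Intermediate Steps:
$C{\left(q,r \right)} = -9 + \left(-3 + q\right)^{2}$ ($C{\left(q,r \right)} = -9 + \left(q - 3\right)^{2} = -9 + \left(-3 + q\right)^{2}$)
$j = 1$
$\left(-230 + \frac{b{\left(j \right)}}{C{\left(-18,f \right)}}\right)^{2} = \left(-230 - \frac{20}{\left(-18\right) \left(-6 - 18\right)}\right)^{2} = \left(-230 - \frac{20}{\left(-18\right) \left(-24\right)}\right)^{2} = \left(-230 - \frac{20}{432}\right)^{2} = \left(-230 - \frac{5}{108}\right)^{2} = \left(- \frac{24845}{108}\right)^{2} = \frac{617274025}{11664}$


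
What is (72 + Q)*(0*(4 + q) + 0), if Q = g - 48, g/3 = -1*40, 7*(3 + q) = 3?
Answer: 0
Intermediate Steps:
q = -18/7 (q = -3 + (⅐)*3 = -3 + 3/7 = -18/7 ≈ -2.5714)
g = -120 (g = 3*(-1*40) = 3*(-40) = -120)
Q = -168 (Q = -120 - 48 = -168)
(72 + Q)*(0*(4 + q) + 0) = (72 - 168)*(0*(4 - 18/7) + 0) = -96*(0*(10/7) + 0) = -96*(0 + 0) = -96*0 = 0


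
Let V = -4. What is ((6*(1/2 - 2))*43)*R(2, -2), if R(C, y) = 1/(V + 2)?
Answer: 387/2 ≈ 193.50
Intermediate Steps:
R(C, y) = -½ (R(C, y) = 1/(-4 + 2) = 1/(-2) = -½)
((6*(1/2 - 2))*43)*R(2, -2) = ((6*(1/2 - 2))*43)*(-½) = ((6*(½ - 2))*43)*(-½) = ((6*(-3/2))*43)*(-½) = -9*43*(-½) = -387*(-½) = 387/2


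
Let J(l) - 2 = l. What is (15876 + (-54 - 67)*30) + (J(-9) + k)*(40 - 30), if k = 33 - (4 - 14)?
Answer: 12606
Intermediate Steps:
J(l) = 2 + l
k = 43 (k = 33 - 1*(-10) = 33 + 10 = 43)
(15876 + (-54 - 67)*30) + (J(-9) + k)*(40 - 30) = (15876 + (-54 - 67)*30) + ((2 - 9) + 43)*(40 - 30) = (15876 - 121*30) + (-7 + 43)*10 = (15876 - 3630) + 36*10 = 12246 + 360 = 12606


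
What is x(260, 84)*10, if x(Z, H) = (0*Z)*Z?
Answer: 0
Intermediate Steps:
x(Z, H) = 0 (x(Z, H) = 0*Z = 0)
x(260, 84)*10 = 0*10 = 0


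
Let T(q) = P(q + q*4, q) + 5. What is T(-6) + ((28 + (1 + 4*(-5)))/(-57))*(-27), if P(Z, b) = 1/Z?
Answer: 5261/570 ≈ 9.2298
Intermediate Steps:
T(q) = 5 + 1/(5*q) (T(q) = 1/(q + q*4) + 5 = 1/(q + 4*q) + 5 = 1/(5*q) + 5 = 5 + 1/(5*q))
T(-6) + ((28 + (1 + 4*(-5)))/(-57))*(-27) = (5 + (⅕)/(-6)) + ((28 + (1 + 4*(-5)))/(-57))*(-27) = (5 + (⅕)*(-⅙)) + ((28 + (1 - 20))*(-1/57))*(-27) = (5 - 1/30) + ((28 - 19)*(-1/57))*(-27) = 149/30 + (9*(-1/57))*(-27) = 149/30 - 3/19*(-27) = 149/30 + 81/19 = 5261/570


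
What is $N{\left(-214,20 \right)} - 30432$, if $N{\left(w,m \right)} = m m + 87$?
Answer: $-29945$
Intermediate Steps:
$N{\left(w,m \right)} = 87 + m^{2}$ ($N{\left(w,m \right)} = m^{2} + 87 = 87 + m^{2}$)
$N{\left(-214,20 \right)} - 30432 = \left(87 + 20^{2}\right) - 30432 = \left(87 + 400\right) - 30432 = 487 - 30432 = -29945$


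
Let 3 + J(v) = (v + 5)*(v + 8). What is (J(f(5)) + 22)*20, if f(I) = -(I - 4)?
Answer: 940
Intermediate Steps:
f(I) = 4 - I (f(I) = -(-4 + I) = 4 - I)
J(v) = -3 + (5 + v)*(8 + v) (J(v) = -3 + (v + 5)*(v + 8) = -3 + (5 + v)*(8 + v))
(J(f(5)) + 22)*20 = ((37 + (4 - 1*5)**2 + 13*(4 - 1*5)) + 22)*20 = ((37 + (4 - 5)**2 + 13*(4 - 5)) + 22)*20 = ((37 + (-1)**2 + 13*(-1)) + 22)*20 = ((37 + 1 - 13) + 22)*20 = (25 + 22)*20 = 47*20 = 940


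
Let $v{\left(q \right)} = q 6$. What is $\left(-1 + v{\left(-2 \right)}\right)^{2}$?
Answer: $169$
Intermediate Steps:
$v{\left(q \right)} = 6 q$
$\left(-1 + v{\left(-2 \right)}\right)^{2} = \left(-1 + 6 \left(-2\right)\right)^{2} = \left(-1 - 12\right)^{2} = \left(-13\right)^{2} = 169$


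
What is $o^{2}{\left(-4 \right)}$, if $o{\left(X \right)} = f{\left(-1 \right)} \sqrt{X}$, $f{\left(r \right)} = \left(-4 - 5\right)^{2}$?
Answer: $-26244$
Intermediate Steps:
$f{\left(r \right)} = 81$ ($f{\left(r \right)} = \left(-9\right)^{2} = 81$)
$o{\left(X \right)} = 81 \sqrt{X}$
$o^{2}{\left(-4 \right)} = \left(81 \sqrt{-4}\right)^{2} = \left(81 \cdot 2 i\right)^{2} = \left(162 i\right)^{2} = -26244$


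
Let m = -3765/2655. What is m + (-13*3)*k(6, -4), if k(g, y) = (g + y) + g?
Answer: -55475/177 ≈ -313.42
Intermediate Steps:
k(g, y) = y + 2*g
m = -251/177 (m = -3765*1/2655 = -251/177 ≈ -1.4181)
m + (-13*3)*k(6, -4) = -251/177 + (-13*3)*(-4 + 2*6) = -251/177 - 39*(-4 + 12) = -251/177 - 39*8 = -251/177 - 312 = -55475/177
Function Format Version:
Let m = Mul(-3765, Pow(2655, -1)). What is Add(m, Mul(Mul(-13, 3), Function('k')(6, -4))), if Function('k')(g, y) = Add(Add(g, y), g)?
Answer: Rational(-55475, 177) ≈ -313.42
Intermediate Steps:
Function('k')(g, y) = Add(y, Mul(2, g))
m = Rational(-251, 177) (m = Mul(-3765, Rational(1, 2655)) = Rational(-251, 177) ≈ -1.4181)
Add(m, Mul(Mul(-13, 3), Function('k')(6, -4))) = Add(Rational(-251, 177), Mul(Mul(-13, 3), Add(-4, Mul(2, 6)))) = Add(Rational(-251, 177), Mul(-39, Add(-4, 12))) = Add(Rational(-251, 177), Mul(-39, 8)) = Add(Rational(-251, 177), -312) = Rational(-55475, 177)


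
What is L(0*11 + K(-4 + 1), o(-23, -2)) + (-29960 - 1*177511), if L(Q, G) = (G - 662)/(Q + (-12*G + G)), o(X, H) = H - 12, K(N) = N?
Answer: -31328797/151 ≈ -2.0748e+5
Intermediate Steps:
o(X, H) = -12 + H
L(Q, G) = (-662 + G)/(Q - 11*G)
L(0*11 + K(-4 + 1), o(-23, -2)) + (-29960 - 1*177511) = (662 - (-12 - 2))/(-(0*11 + (-4 + 1)) + 11*(-12 - 2)) + (-29960 - 1*177511) = (662 - 1*(-14))/(-(0 - 3) + 11*(-14)) + (-29960 - 177511) = (662 + 14)/(-1*(-3) - 154) - 207471 = 676/(3 - 154) - 207471 = 676/(-151) - 207471 = -1/151*676 - 207471 = -676/151 - 207471 = -31328797/151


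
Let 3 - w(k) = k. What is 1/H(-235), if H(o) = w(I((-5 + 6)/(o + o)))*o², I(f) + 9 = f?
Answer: 2/1325635 ≈ 1.5087e-6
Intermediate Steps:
I(f) = -9 + f
w(k) = 3 - k
H(o) = o²*(12 - 1/(2*o)) (H(o) = (3 - (-9 + (-5 + 6)/(o + o)))*o² = (3 - (-9 + 1/(2*o)))*o² = (3 + (9 - 1/(2*o)))*o² = (12 - 1/(2*o))*o² = o²*(12 - 1/(2*o)))
1/H(-235) = 1/((½)*(-235)*(-1 + 24*(-235))) = 1/((½)*(-235)*(-1 - 5640)) = 1/((½)*(-235)*(-5641)) = 1/(1325635/2) = 2/1325635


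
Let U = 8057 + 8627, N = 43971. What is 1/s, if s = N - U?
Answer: 1/27287 ≈ 3.6647e-5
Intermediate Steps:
U = 16684
s = 27287 (s = 43971 - 1*16684 = 43971 - 16684 = 27287)
1/s = 1/27287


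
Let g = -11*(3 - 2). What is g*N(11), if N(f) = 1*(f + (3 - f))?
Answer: -33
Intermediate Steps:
N(f) = 3 (N(f) = 1*3 = 3)
g = -11 (g = -11*1 = -11)
g*N(11) = -11*3 = -33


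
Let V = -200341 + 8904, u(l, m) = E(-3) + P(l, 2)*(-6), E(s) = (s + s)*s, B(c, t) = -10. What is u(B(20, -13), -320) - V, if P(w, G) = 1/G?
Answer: 191452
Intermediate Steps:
E(s) = 2*s² (E(s) = (2*s)*s = 2*s²)
u(l, m) = 15 (u(l, m) = 2*(-3)² - 6/2 = 2*9 + (½)*(-6) = 18 - 3 = 15)
V = -191437
u(B(20, -13), -320) - V = 15 - 1*(-191437) = 15 + 191437 = 191452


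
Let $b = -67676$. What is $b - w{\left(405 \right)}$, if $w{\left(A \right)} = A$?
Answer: $-68081$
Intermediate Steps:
$b - w{\left(405 \right)} = -67676 - 405 = -68081$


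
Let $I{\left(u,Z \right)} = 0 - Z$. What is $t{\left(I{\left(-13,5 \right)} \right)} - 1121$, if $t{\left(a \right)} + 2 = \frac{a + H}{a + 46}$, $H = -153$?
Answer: $- \frac{46201}{41} \approx -1126.9$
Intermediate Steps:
$I{\left(u,Z \right)} = - Z$
$t{\left(a \right)} = -2 + \frac{-153 + a}{46 + a}$ ($t{\left(a \right)} = -2 + \frac{a - 153}{a + 46} = -2 + \frac{-153 + a}{46 + a}$)
$t{\left(I{\left(-13,5 \right)} \right)} - 1121 = \frac{-245 - \left(-1\right) 5}{46 - 5} - 1121 = \frac{-245 - -5}{46 - 5} - 1121 = \frac{-245 + 5}{41} - 1121 = \frac{1}{41} \left(-240\right) - 1121 = - \frac{240}{41} - 1121 = - \frac{46201}{41}$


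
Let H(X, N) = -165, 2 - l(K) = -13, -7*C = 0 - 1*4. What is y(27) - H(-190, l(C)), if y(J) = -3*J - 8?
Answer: 76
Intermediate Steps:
C = 4/7 (C = -(0 - 1*4)/7 = -(0 - 4)/7 = -1/7*(-4) = 4/7 ≈ 0.57143)
l(K) = 15 (l(K) = 2 - 1*(-13) = 2 + 13 = 15)
y(J) = -8 - 3*J
y(27) - H(-190, l(C)) = (-8 - 3*27) - 1*(-165) = (-8 - 81) + 165 = -89 + 165 = 76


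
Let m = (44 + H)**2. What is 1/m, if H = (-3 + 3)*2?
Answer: 1/1936 ≈ 0.00051653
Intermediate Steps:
H = 0 (H = 0*2 = 0)
m = 1936 (m = (44 + 0)**2 = 44**2 = 1936)
1/m = 1/1936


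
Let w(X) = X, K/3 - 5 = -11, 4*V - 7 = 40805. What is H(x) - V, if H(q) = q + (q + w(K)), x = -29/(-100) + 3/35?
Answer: -3577087/350 ≈ -10220.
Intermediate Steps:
V = 10203 (V = 7/4 + (¼)*40805 = 7/4 + 40805/4 = 10203)
K = -18 (K = 15 + 3*(-11) = 15 - 33 = -18)
x = 263/700 (x = -29*(-1/100) + 3*(1/35) = 29/100 + 3/35 = 263/700 ≈ 0.37571)
H(q) = -18 + 2*q (H(q) = q + (q - 18) = q + (-18 + q) = -18 + 2*q)
H(x) - V = (-18 + 2*(263/700)) - 1*10203 = (-18 + 263/350) - 10203 = -6037/350 - 10203 = -3577087/350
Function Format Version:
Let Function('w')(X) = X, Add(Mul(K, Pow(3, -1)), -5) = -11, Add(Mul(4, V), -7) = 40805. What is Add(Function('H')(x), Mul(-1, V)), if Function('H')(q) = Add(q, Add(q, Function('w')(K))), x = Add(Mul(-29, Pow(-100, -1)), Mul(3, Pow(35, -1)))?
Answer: Rational(-3577087, 350) ≈ -10220.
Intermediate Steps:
V = 10203 (V = Add(Rational(7, 4), Mul(Rational(1, 4), 40805)) = Add(Rational(7, 4), Rational(40805, 4)) = 10203)
K = -18 (K = Add(15, Mul(3, -11)) = Add(15, -33) = -18)
x = Rational(263, 700) (x = Add(Mul(-29, Rational(-1, 100)), Mul(3, Rational(1, 35))) = Add(Rational(29, 100), Rational(3, 35)) = Rational(263, 700) ≈ 0.37571)
Function('H')(q) = Add(-18, Mul(2, q)) (Function('H')(q) = Add(q, Add(q, -18)) = Add(q, Add(-18, q)) = Add(-18, Mul(2, q)))
Add(Function('H')(x), Mul(-1, V)) = Add(Add(-18, Mul(2, Rational(263, 700))), Mul(-1, 10203)) = Add(Add(-18, Rational(263, 350)), -10203) = Add(Rational(-6037, 350), -10203) = Rational(-3577087, 350)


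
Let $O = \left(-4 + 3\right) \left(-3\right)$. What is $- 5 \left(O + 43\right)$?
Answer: $-230$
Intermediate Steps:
$O = 3$ ($O = \left(-1\right) \left(-3\right) = 3$)
$- 5 \left(O + 43\right) = - 5 \left(3 + 43\right) = \left(-5\right) 46 = -230$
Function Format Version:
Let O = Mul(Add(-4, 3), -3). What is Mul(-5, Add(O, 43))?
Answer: -230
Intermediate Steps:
O = 3 (O = Mul(-1, -3) = 3)
Mul(-5, Add(O, 43)) = Mul(-5, Add(3, 43)) = Mul(-5, 46) = -230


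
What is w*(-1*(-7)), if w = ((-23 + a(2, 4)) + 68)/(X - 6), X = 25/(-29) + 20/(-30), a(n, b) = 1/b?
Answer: -110229/2620 ≈ -42.072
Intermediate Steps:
a(n, b) = 1/b
X = -133/87 (X = 25*(-1/29) + 20*(-1/30) = -25/29 - ⅔ = -133/87 ≈ -1.5287)
w = -15747/2620 (w = ((-23 + 1/4) + 68)/(-133/87 - 6) = ((-23 + ¼) + 68)/(-655/87) = (-91/4 + 68)*(-87/655) = (181/4)*(-87/655) = -15747/2620 ≈ -6.0103)
w*(-1*(-7)) = -(-15747)*(-7)/2620 = -15747/2620*7 = -110229/2620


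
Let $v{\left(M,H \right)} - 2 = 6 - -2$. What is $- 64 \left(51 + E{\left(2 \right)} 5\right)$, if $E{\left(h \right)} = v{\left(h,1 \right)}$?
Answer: $-6464$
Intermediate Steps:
$v{\left(M,H \right)} = 10$ ($v{\left(M,H \right)} = 2 + \left(6 - -2\right) = 2 + \left(6 + 2\right) = 2 + 8 = 10$)
$E{\left(h \right)} = 10$
$- 64 \left(51 + E{\left(2 \right)} 5\right) = - 64 \left(51 + 10 \cdot 5\right) = - 64 \left(51 + 50\right) = \left(-64\right) 101 = -6464$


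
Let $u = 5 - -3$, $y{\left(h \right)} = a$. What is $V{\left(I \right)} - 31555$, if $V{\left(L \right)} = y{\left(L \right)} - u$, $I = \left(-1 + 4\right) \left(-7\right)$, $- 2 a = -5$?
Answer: $- \frac{63121}{2} \approx -31561.0$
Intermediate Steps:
$a = \frac{5}{2}$ ($a = \left(- \frac{1}{2}\right) \left(-5\right) = \frac{5}{2} \approx 2.5$)
$y{\left(h \right)} = \frac{5}{2}$
$u = 8$ ($u = 5 + 3 = 8$)
$I = -21$ ($I = 3 \left(-7\right) = -21$)
$V{\left(L \right)} = - \frac{11}{2}$ ($V{\left(L \right)} = \frac{5}{2} - 8 = - \frac{11}{2}$)
$V{\left(I \right)} - 31555 = - \frac{11}{2} - 31555 = - \frac{63121}{2}$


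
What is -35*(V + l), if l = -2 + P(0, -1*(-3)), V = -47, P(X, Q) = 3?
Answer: 1610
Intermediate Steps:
l = 1 (l = -2 + 3 = 1)
-35*(V + l) = -35*(-47 + 1) = -35*(-46) = 1610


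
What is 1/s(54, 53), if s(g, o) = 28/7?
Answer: ¼ ≈ 0.25000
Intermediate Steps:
s(g, o) = 4 (s(g, o) = 28*(⅐) = 4)
1/s(54, 53) = 1/4 = ¼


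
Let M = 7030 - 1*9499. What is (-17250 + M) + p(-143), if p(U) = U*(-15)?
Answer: -17574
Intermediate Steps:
p(U) = -15*U
M = -2469 (M = 7030 - 9499 = -2469)
(-17250 + M) + p(-143) = (-17250 - 2469) - 15*(-143) = -19719 + 2145 = -17574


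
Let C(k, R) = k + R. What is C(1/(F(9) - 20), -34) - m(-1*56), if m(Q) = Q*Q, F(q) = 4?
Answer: -50721/16 ≈ -3170.1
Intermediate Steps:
C(k, R) = R + k
m(Q) = Q²
C(1/(F(9) - 20), -34) - m(-1*56) = (-34 + 1/(4 - 20)) - (-1*56)² = (-34 + 1/(-16)) - 1*(-56)² = (-34 - 1/16) - 1*3136 = -545/16 - 3136 = -50721/16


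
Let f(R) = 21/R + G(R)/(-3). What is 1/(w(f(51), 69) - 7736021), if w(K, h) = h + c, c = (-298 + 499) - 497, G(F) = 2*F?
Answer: -1/7736248 ≈ -1.2926e-7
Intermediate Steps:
c = -296 (c = 201 - 497 = -296)
f(R) = 21/R - 2*R/3 (f(R) = 21/R + (2*R)/(-3) = 21/R + (2*R)*(-⅓) = 21/R - 2*R/3)
w(K, h) = -296 + h (w(K, h) = h - 296 = -296 + h)
1/(w(f(51), 69) - 7736021) = 1/((-296 + 69) - 7736021) = 1/(-227 - 7736021) = 1/(-7736248) = -1/7736248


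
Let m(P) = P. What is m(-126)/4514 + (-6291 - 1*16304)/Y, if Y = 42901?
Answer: -53699678/96827557 ≈ -0.55459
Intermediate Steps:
m(-126)/4514 + (-6291 - 1*16304)/Y = -126/4514 + (-6291 - 1*16304)/42901 = -126*1/4514 + (-6291 - 16304)*(1/42901) = -63/2257 - 22595*1/42901 = -63/2257 - 22595/42901 = -53699678/96827557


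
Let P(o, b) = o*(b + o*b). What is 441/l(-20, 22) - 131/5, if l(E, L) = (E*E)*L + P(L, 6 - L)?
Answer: -90019/3520 ≈ -25.574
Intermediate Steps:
P(o, b) = o*(b + b*o)
l(E, L) = L*E² + L*(1 + L)*(6 - L) (l(E, L) = (E*E)*L + (6 - L)*L*(1 + L) = E²*L + L*(1 + L)*(6 - L) = L*E² + L*(1 + L)*(6 - L))
441/l(-20, 22) - 131/5 = 441/((22*((-20)² - (1 + 22)*(-6 + 22)))) - 131/5 = 441/((22*(400 - 1*23*16))) - 131*⅕ = 441/((22*(400 - 368))) - 131/5 = 441/((22*32)) - 131/5 = 441/704 - 131/5 = -90019/3520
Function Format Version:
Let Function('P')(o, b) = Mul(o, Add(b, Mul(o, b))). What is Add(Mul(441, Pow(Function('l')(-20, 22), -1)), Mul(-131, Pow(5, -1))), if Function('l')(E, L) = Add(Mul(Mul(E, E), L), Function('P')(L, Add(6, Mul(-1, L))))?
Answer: Rational(-90019, 3520) ≈ -25.574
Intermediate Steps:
Function('P')(o, b) = Mul(o, Add(b, Mul(b, o)))
Function('l')(E, L) = Add(Mul(L, Pow(E, 2)), Mul(L, Add(1, L), Add(6, Mul(-1, L)))) (Function('l')(E, L) = Add(Mul(Mul(E, E), L), Mul(Add(6, Mul(-1, L)), L, Add(1, L))) = Add(Mul(Pow(E, 2), L), Mul(L, Add(1, L), Add(6, Mul(-1, L)))) = Add(Mul(L, Pow(E, 2)), Mul(L, Add(1, L), Add(6, Mul(-1, L)))))
Add(Mul(441, Pow(Function('l')(-20, 22), -1)), Mul(-131, Pow(5, -1))) = Add(Mul(441, Pow(Mul(22, Add(Pow(-20, 2), Mul(-1, Add(1, 22), Add(-6, 22)))), -1)), Mul(-131, Pow(5, -1))) = Add(Mul(441, Pow(Mul(22, Add(400, Mul(-1, 23, 16))), -1)), Mul(-131, Rational(1, 5))) = Add(Mul(441, Pow(Mul(22, Add(400, -368)), -1)), Rational(-131, 5)) = Add(Mul(441, Pow(Mul(22, 32), -1)), Rational(-131, 5)) = Add(Mul(441, Pow(704, -1)), Rational(-131, 5)) = Add(Mul(441, Rational(1, 704)), Rational(-131, 5)) = Add(Rational(441, 704), Rational(-131, 5)) = Rational(-90019, 3520)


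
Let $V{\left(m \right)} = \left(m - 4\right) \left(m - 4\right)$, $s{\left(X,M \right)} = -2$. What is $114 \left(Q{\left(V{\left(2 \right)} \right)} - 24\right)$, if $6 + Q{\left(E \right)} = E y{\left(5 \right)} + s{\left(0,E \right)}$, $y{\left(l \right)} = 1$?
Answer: $-3192$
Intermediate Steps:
$V{\left(m \right)} = \left(-4 + m\right)^{2}$ ($V{\left(m \right)} = \left(-4 + m\right) \left(-4 + m\right) = \left(-4 + m\right)^{2}$)
$Q{\left(E \right)} = -8 + E$ ($Q{\left(E \right)} = -6 + \left(E 1 - 2\right) = -6 + \left(E - 2\right) = -6 + \left(-2 + E\right) = -8 + E$)
$114 \left(Q{\left(V{\left(2 \right)} \right)} - 24\right) = 114 \left(\left(-8 + \left(-4 + 2\right)^{2}\right) - 24\right) = 114 \left(\left(-8 + \left(-2\right)^{2}\right) - 24\right) = 114 \left(\left(-8 + 4\right) - 24\right) = 114 \left(-4 - 24\right) = 114 \left(-28\right) = -3192$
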